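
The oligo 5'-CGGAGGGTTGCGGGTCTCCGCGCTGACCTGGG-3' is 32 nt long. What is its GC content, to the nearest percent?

75%

G=15, C=9, T=6, A=2
G+C = 15 + 9 = 24 out of 32 bases
%GC = 24/32 × 100 = 75% ≈ 75%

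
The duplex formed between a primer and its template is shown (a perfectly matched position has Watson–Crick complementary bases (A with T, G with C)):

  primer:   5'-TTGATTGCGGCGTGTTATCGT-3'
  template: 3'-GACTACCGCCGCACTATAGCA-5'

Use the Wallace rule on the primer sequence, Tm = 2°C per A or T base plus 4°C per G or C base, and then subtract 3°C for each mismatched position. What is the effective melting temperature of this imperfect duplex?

Primer base counts: A=2, T=9, G=7, C=3 → A+T=11, G+C=10
Perfect-match Tm = 2(11) + 4(10) = 22 + 40 = 62°C
Mismatches (positions where the bases are not complementary): 3 (at positions 1, 6, 15)
Effective Tm = 62 − 3×3 = 62 − 9 = 53°C

53°C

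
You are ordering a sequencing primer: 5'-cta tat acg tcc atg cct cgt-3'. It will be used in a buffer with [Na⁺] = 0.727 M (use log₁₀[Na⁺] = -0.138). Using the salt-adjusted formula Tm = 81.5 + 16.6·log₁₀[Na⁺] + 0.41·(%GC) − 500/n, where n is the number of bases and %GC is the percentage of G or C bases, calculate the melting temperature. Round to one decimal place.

74.9°C

Length n = 21. Counting bases: C=7, T=7, A=4, G=3
G+C = 10, so %GC = 10/21 × 100 = 47.619%
Salt term: 16.6 × (-0.138) = -2.291
GC term: 0.41 × 47.619 = 19.524; length term: −500/21 = −23.81
Tm = 81.5 + (-2.291) + 19.524 − 23.81 = 74.923 → 74.9°C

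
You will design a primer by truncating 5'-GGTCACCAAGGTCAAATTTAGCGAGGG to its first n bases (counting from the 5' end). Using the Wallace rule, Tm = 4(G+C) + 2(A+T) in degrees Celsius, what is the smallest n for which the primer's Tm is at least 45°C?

n = 15

First 14 bases: GGTCACCAAGGTCA → Tm = 44°C (< 45°C)
First 15 bases: GGTCACCAAGGTCAA → Tm = 46°C (≥ 45°C)
Each additional base adds 2°C (A/T) or 4°C (G/C), so Tm is non-decreasing in n; n = 15 is the first length to reach 45°C.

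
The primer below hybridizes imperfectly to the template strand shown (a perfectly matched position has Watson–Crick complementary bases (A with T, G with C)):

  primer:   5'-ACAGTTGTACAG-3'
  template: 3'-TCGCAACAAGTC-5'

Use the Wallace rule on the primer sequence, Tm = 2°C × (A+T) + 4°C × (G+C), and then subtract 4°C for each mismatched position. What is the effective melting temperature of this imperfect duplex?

22°C

Primer base counts: A=4, T=3, G=3, C=2 → A+T=7, G+C=5
Perfect-match Tm = 2(7) + 4(5) = 14 + 20 = 34°C
Mismatches (positions where the bases are not complementary): 3 (at positions 2, 3, 9)
Effective Tm = 34 − 3×4 = 34 − 12 = 22°C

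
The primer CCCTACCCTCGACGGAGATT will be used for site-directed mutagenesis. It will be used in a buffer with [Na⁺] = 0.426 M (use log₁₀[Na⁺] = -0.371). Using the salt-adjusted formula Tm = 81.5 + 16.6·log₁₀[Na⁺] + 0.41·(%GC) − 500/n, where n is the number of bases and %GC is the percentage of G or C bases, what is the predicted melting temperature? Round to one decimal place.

Length n = 20. Scanning the sequence gives C=8, G=4, A=4, T=4.
G+C = 12, so %GC = 12/20 × 100 = 60%
Salt term: 16.6 × (-0.371) = -6.159
GC term: 0.41 × 60 = 24.6; length term: −500/20 = −25
Tm = 81.5 + (-6.159) + 24.6 − 25 = 74.941 → 74.9°C

74.9°C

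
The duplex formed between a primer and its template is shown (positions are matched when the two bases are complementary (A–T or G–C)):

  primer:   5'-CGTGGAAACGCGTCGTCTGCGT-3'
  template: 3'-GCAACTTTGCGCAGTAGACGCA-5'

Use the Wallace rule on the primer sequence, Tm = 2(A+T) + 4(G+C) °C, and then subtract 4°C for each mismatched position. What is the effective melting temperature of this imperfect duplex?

64°C

Primer base counts: A=3, T=5, G=8, C=6 → A+T=8, G+C=14
Perfect-match Tm = 2(8) + 4(14) = 16 + 56 = 72°C
Mismatches (positions where the bases are not complementary): 2 (at positions 4, 15)
Effective Tm = 72 − 2×4 = 72 − 8 = 64°C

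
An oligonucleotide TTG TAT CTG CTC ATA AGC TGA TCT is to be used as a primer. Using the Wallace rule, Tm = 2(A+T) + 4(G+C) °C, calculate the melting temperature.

66°C

Scanning the sequence gives A=5, C=5, T=10, G=4.
AT pairs contribute 15, GC pairs contribute 9.
Tm = 2(15) + 4(9) = 30 + 36 = 66°C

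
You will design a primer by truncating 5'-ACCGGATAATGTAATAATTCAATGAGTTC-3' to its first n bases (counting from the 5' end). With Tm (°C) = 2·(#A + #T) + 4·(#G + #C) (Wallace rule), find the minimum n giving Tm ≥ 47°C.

First 18 bases: ACCGGATAATGTAATAAT → Tm = 46°C (< 47°C)
First 19 bases: ACCGGATAATGTAATAATT → Tm = 48°C (≥ 47°C)
Since every base adds ≥2°C, Tm only increases with n, so the threshold is first crossed at n = 19.

n = 19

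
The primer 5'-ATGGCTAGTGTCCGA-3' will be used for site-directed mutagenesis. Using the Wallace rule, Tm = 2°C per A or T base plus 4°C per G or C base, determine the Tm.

46°C

Counting bases: T=4, A=3, C=3, G=5
A+T = 7, G+C = 8
Tm = 4·8 + 2·7 = 32 + 14 = 46°C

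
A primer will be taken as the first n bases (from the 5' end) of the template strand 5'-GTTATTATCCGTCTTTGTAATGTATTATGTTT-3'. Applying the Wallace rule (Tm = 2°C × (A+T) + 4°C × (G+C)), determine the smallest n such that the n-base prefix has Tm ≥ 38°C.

First 13 bases: GTTATTATCCGTC → Tm = 36°C (< 38°C)
First 14 bases: GTTATTATCCGTCT → Tm = 38°C (≥ 38°C)
Since every base adds ≥2°C, Tm only increases with n, so the threshold is first crossed at n = 14.

n = 14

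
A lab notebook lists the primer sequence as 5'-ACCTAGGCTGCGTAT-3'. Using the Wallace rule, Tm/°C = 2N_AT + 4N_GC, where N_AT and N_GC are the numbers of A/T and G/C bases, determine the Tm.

46°C

Scanning the sequence gives G=4, A=3, C=4, T=4.
So N_AT = 7 and N_GC = 8.
Tm = 4·8 + 2·7 = 32 + 14 = 46°C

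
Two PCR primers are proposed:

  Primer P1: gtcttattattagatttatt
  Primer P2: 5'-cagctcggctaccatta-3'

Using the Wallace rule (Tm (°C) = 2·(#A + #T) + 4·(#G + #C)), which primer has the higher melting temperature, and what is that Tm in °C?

Primer P1: A+T=17, G+C=3 → Tm = 2(17)+4(3) = 46°C
Primer P2: A+T=8, G+C=9 → Tm = 2(8)+4(9) = 52°C
46°C vs 52°C → primer P2 is higher.

Primer P2, 52°C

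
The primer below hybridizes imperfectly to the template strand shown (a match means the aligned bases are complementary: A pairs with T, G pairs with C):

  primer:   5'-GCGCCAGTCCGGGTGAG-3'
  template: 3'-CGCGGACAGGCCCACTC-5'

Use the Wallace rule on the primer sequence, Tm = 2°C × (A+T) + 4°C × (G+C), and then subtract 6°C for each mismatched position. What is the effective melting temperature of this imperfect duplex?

Primer base counts: A=2, T=2, G=8, C=5 → A+T=4, G+C=13
Perfect-match Tm = 2(4) + 4(13) = 8 + 52 = 60°C
Mismatches (positions where the bases are not complementary): 1 (at position 6)
Effective Tm = 60 − 1×6 = 60 − 6 = 54°C

54°C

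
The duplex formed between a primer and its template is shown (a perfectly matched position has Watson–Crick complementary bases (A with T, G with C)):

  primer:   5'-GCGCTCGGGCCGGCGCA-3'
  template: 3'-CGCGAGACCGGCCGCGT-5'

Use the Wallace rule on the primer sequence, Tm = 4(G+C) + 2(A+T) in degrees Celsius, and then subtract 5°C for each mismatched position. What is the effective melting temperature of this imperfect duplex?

Primer base counts: A=1, T=1, G=8, C=7 → A+T=2, G+C=15
Perfect-match Tm = 2(2) + 4(15) = 4 + 60 = 64°C
Mismatches (positions where the bases are not complementary): 1 (at position 7)
Effective Tm = 64 − 1×5 = 64 − 5 = 59°C

59°C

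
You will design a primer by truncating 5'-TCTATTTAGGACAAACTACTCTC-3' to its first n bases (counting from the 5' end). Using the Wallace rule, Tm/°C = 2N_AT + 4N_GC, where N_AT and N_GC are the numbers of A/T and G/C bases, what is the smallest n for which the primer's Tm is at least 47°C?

First 18 bases: TCTATTTAGGACAAACTA → Tm = 46°C (< 47°C)
First 19 bases: TCTATTTAGGACAAACTAC → Tm = 50°C (≥ 47°C)
Each additional base adds 2°C (A/T) or 4°C (G/C), so Tm is non-decreasing in n; n = 19 is the first length to reach 47°C.

n = 19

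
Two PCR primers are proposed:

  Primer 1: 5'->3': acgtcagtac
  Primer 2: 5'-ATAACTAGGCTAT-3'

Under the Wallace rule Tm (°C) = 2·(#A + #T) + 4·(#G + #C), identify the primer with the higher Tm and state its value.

Primer 2, 34°C

Primer 1: A+T=5, G+C=5 → Tm = 2(5)+4(5) = 30°C
Primer 2: A+T=9, G+C=4 → Tm = 2(9)+4(4) = 34°C
30°C vs 34°C → primer 2 is higher.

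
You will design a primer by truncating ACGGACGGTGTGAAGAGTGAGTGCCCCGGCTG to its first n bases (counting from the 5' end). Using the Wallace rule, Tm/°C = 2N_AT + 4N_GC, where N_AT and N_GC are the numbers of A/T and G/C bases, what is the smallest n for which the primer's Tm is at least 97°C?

n = 30

First 29 bases: ACGGACGGTGTGAAGAGTGAGTGCCCCGG → Tm = 96°C (< 97°C)
First 30 bases: ACGGACGGTGTGAAGAGTGAGTGCCCCGGC → Tm = 100°C (≥ 97°C)
Since every base adds ≥2°C, Tm only increases with n, so the threshold is first crossed at n = 30.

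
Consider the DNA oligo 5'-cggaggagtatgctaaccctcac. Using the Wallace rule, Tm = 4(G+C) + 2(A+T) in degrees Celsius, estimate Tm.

72°C

Scanning the sequence gives G=6, A=6, C=7, T=4.
AT pairs contribute 10, GC pairs contribute 13.
Tm = 2(10) + 4(13) = 20 + 52 = 72°C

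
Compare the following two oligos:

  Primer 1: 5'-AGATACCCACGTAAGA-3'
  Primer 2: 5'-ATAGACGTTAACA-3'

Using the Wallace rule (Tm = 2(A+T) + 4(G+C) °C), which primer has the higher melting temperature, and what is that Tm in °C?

Primer 1, 46°C

Primer 1: A+T=9, G+C=7 → Tm = 2(9)+4(7) = 46°C
Primer 2: A+T=9, G+C=4 → Tm = 2(9)+4(4) = 34°C
46°C vs 34°C → primer 1 is higher.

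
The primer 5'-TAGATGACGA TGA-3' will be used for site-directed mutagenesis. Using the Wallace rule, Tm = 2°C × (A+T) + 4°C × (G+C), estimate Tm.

36°C

G=4, A=5, C=1, T=3
So N_AT = 8 and N_GC = 5.
Tm = 2×8 + 4×5 = 36°C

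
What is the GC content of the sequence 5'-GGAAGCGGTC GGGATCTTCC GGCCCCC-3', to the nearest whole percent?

Base counts: A=3, T=4, G=10, C=10
G+C = 10 + 10 = 20 out of 27 bases
%GC = 20/27 × 100 = 74.07% ≈ 74%

74%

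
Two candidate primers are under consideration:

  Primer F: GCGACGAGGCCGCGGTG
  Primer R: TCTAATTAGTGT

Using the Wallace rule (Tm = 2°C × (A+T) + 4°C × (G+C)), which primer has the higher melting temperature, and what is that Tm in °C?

Primer F: A+T=3, G+C=14 → Tm = 2(3)+4(14) = 62°C
Primer R: A+T=9, G+C=3 → Tm = 2(9)+4(3) = 30°C
62°C vs 30°C → primer F is higher.

Primer F, 62°C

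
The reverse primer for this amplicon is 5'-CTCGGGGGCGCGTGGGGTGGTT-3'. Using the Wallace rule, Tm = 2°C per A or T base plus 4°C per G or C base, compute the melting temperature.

Scanning the sequence gives C=4, T=5, G=13, A=0.
So N_AT = 5 and N_GC = 17.
Tm = 4·17 + 2·5 = 68 + 10 = 78°C

78°C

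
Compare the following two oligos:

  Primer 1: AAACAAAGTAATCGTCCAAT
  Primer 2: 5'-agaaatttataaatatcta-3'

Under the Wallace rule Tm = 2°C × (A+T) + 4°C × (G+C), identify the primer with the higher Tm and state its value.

Primer 1: A+T=14, G+C=6 → Tm = 2(14)+4(6) = 52°C
Primer 2: A+T=17, G+C=2 → Tm = 2(17)+4(2) = 42°C
52°C vs 42°C → primer 1 is higher.

Primer 1, 52°C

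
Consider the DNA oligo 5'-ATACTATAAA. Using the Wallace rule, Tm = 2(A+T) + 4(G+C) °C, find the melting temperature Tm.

G=0, T=3, C=1, A=6
So N_AT = 9 and N_GC = 1.
Tm = 2×9 + 4×1 = 22°C

22°C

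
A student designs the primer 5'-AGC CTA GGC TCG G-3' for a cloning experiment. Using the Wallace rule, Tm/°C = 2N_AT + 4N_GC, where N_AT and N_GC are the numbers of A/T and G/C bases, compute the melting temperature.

Base counts: G=5, C=4, A=2, T=2
So N_AT = 4 and N_GC = 9.
Tm = 4·9 + 2·4 = 36 + 8 = 44°C

44°C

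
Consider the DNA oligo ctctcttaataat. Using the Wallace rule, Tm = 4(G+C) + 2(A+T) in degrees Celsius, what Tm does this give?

32°C

Base counts: C=3, A=4, G=0, T=6
A+T = 10, G+C = 3
Tm = 4·3 + 2·10 = 12 + 20 = 32°C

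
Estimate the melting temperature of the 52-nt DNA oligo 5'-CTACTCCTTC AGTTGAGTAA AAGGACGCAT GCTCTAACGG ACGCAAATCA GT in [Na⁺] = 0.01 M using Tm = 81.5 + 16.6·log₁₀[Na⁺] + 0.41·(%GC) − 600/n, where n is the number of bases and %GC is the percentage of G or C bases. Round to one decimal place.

Length n = 52. Scanning the sequence gives G=11, C=13, A=16, T=12.
G+C = 24, so %GC = 24/52 × 100 = 46.154%
Salt term: 16.6 × (-2) = -33.2
GC term: 0.41 × 46.154 = 18.923; length term: −600/52 = −11.538
Tm = 81.5 + (-33.2) + 18.923 − 11.538 = 55.685 → 55.7°C

55.7°C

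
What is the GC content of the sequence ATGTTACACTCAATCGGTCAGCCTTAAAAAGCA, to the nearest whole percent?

39%

Counting bases: C=8, G=5, T=8, A=12
G+C = 5 + 8 = 13 out of 33 bases
%GC = 13/33 × 100 = 39.39% ≈ 39%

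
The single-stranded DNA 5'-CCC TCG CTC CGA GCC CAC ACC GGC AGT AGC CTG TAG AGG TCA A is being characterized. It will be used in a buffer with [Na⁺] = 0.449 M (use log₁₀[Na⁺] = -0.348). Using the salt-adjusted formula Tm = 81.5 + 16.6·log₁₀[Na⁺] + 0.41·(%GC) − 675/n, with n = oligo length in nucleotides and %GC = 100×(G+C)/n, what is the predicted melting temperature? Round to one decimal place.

86.7°C

Length n = 43. Scanning the sequence gives T=6, A=9, G=11, C=17.
G+C = 28, so %GC = 28/43 × 100 = 65.116%
Salt term: 16.6 × (-0.348) = -5.777
GC term: 0.41 × 65.116 = 26.698; length term: −675/43 = −15.698
Tm = 81.5 + (-5.777) + 26.698 − 15.698 = 86.723 → 86.7°C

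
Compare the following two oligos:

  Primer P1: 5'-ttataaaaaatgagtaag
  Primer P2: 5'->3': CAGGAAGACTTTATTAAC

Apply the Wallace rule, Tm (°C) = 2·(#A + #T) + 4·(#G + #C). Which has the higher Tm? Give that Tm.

Primer P1: A+T=15, G+C=3 → Tm = 2(15)+4(3) = 42°C
Primer P2: A+T=12, G+C=6 → Tm = 2(12)+4(6) = 48°C
42°C vs 48°C → primer P2 is higher.

Primer P2, 48°C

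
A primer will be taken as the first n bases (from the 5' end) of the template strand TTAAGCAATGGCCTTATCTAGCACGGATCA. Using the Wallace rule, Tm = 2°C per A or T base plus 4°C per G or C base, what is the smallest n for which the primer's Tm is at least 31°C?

First 11 bases: TTAAGCAATGG → Tm = 30°C (< 31°C)
First 12 bases: TTAAGCAATGGC → Tm = 34°C (≥ 31°C)
Since every base adds ≥2°C, Tm only increases with n, so the threshold is first crossed at n = 12.

n = 12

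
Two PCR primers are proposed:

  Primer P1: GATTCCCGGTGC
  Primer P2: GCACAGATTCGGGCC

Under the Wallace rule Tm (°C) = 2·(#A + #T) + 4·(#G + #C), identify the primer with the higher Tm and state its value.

Primer P2, 50°C

Primer P1: A+T=4, G+C=8 → Tm = 2(4)+4(8) = 40°C
Primer P2: A+T=5, G+C=10 → Tm = 2(5)+4(10) = 50°C
40°C vs 50°C → primer P2 is higher.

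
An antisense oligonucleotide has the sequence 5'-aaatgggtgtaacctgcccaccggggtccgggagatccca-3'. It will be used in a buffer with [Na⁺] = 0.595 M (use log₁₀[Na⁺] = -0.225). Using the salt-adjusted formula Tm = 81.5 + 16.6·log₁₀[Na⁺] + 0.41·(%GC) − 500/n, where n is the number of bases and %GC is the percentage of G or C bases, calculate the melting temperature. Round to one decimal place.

Length n = 40. Counting bases: C=12, T=6, G=13, A=9
G+C = 25, so %GC = 25/40 × 100 = 62.5%
Salt term: 16.6 × (-0.225) = -3.735
GC term: 0.41 × 62.5 = 25.625; length term: −500/40 = −12.5
Tm = 81.5 + (-3.735) + 25.625 − 12.5 = 90.89 → 90.9°C

90.9°C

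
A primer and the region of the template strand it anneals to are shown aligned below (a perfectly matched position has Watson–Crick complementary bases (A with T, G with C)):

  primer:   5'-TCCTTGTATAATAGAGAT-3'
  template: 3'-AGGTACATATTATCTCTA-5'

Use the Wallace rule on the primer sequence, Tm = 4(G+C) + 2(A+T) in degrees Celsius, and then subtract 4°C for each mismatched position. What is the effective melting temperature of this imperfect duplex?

42°C

Primer base counts: A=6, T=7, G=3, C=2 → A+T=13, G+C=5
Perfect-match Tm = 2(13) + 4(5) = 26 + 20 = 46°C
Mismatches (positions where the bases are not complementary): 1 (at position 4)
Effective Tm = 46 − 1×4 = 46 − 4 = 42°C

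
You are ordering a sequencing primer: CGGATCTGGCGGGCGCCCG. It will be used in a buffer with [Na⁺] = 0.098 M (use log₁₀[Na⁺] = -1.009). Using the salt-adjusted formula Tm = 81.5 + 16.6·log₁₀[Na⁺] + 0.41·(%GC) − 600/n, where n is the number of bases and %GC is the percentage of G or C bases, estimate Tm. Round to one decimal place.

Length n = 19. C=7, A=1, T=2, G=9
G+C = 16, so %GC = 16/19 × 100 = 84.211%
Salt term: 16.6 × (-1.009) = -16.749
GC term: 0.41 × 84.211 = 34.527; length term: −600/19 = −31.579
Tm = 81.5 + (-16.749) + 34.527 − 31.579 = 67.699 → 67.7°C

67.7°C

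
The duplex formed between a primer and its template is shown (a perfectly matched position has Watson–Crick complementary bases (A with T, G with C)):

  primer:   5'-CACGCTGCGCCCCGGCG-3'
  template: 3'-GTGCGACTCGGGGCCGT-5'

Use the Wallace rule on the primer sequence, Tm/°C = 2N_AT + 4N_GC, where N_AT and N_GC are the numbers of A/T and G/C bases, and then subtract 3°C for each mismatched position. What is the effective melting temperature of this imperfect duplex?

58°C

Primer base counts: A=1, T=1, G=6, C=9 → A+T=2, G+C=15
Perfect-match Tm = 2(2) + 4(15) = 4 + 60 = 64°C
Mismatches (positions where the bases are not complementary): 2 (at positions 8, 17)
Effective Tm = 64 − 2×3 = 64 − 6 = 58°C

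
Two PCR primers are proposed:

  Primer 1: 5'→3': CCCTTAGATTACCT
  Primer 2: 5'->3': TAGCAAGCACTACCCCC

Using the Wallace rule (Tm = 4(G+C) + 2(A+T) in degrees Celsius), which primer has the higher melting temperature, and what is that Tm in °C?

Primer 1: A+T=8, G+C=6 → Tm = 2(8)+4(6) = 40°C
Primer 2: A+T=7, G+C=10 → Tm = 2(7)+4(10) = 54°C
40°C vs 54°C → primer 2 is higher.

Primer 2, 54°C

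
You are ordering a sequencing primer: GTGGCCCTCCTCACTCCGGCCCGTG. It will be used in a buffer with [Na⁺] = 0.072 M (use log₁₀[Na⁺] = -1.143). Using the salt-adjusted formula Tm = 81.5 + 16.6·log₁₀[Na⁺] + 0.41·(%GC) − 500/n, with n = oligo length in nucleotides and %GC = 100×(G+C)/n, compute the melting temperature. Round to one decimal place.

Length n = 25. Scanning the sequence gives T=5, A=1, G=7, C=12.
G+C = 19, so %GC = 19/25 × 100 = 76%
Salt term: 16.6 × (-1.143) = -18.974
GC term: 0.41 × 76 = 31.16; length term: −500/25 = −20
Tm = 81.5 + (-18.974) + 31.16 − 20 = 73.686 → 73.7°C

73.7°C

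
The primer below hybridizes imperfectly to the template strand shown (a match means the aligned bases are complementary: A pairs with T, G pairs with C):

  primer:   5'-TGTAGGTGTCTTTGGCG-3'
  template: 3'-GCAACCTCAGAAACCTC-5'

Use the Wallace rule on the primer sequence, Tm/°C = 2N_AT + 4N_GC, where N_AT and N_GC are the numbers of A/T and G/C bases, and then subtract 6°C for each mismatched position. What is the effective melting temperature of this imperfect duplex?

Primer base counts: A=1, T=7, G=7, C=2 → A+T=8, G+C=9
Perfect-match Tm = 2(8) + 4(9) = 16 + 36 = 52°C
Mismatches (positions where the bases are not complementary): 4 (at positions 1, 4, 7, 16)
Effective Tm = 52 − 4×6 = 52 − 24 = 28°C

28°C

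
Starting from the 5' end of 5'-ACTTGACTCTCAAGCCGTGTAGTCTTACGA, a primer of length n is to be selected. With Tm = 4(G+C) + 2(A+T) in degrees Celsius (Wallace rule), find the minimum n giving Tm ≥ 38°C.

First 13 bases: ACTTGACTCTCAA → Tm = 36°C (< 38°C)
First 14 bases: ACTTGACTCTCAAG → Tm = 40°C (≥ 38°C)
Each additional base adds 2°C (A/T) or 4°C (G/C), so Tm is non-decreasing in n; n = 14 is the first length to reach 38°C.

n = 14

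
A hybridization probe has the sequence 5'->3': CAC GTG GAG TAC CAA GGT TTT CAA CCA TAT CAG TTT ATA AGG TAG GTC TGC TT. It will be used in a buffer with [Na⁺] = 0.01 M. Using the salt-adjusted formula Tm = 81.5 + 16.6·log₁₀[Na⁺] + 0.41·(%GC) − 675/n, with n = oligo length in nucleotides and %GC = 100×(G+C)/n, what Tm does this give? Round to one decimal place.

52.6°C

Length n = 53. Counting bases: T=17, G=12, A=14, C=10
G+C = 22, so %GC = 22/53 × 100 = 41.509%
Salt term: 16.6 × (-2) = -33.2
GC term: 0.41 × 41.509 = 17.019; length term: −675/53 = −12.736
Tm = 81.5 + (-33.2) + 17.019 − 12.736 = 52.583 → 52.6°C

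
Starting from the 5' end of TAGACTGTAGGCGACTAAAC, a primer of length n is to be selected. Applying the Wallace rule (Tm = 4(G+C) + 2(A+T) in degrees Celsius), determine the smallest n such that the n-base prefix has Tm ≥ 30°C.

First 10 bases: TAGACTGTAG → Tm = 28°C (< 30°C)
First 11 bases: TAGACTGTAGG → Tm = 32°C (≥ 30°C)
Each additional base adds 2°C (A/T) or 4°C (G/C), so Tm is non-decreasing in n; n = 11 is the first length to reach 30°C.

n = 11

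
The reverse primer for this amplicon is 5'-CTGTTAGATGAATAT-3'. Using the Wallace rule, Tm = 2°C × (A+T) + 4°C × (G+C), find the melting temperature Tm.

38°C

Base counts: T=6, G=3, A=5, C=1
So N_AT = 11 and N_GC = 4.
Tm = 4·4 + 2·11 = 16 + 22 = 38°C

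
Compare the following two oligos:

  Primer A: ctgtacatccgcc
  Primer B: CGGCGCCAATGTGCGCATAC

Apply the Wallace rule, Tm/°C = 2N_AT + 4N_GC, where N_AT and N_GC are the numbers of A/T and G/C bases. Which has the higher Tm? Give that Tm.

Primer B, 66°C

Primer A: A+T=5, G+C=8 → Tm = 2(5)+4(8) = 42°C
Primer B: A+T=7, G+C=13 → Tm = 2(7)+4(13) = 66°C
42°C vs 66°C → primer B is higher.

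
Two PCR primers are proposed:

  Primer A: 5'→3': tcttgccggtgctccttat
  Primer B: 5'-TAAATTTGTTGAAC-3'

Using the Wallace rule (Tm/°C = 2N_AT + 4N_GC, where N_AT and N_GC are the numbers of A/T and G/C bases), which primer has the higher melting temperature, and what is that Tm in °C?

Primer A: A+T=9, G+C=10 → Tm = 2(9)+4(10) = 58°C
Primer B: A+T=11, G+C=3 → Tm = 2(11)+4(3) = 34°C
58°C vs 34°C → primer A is higher.

Primer A, 58°C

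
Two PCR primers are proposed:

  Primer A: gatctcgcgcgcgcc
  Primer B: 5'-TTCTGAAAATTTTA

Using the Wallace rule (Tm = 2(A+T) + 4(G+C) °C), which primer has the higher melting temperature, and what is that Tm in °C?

Primer A: A+T=3, G+C=12 → Tm = 2(3)+4(12) = 54°C
Primer B: A+T=12, G+C=2 → Tm = 2(12)+4(2) = 32°C
54°C vs 32°C → primer A is higher.

Primer A, 54°C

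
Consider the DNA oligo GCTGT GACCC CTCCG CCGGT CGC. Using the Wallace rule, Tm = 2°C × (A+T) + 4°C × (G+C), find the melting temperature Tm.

82°C

Counting bases: C=11, G=7, A=1, T=4
A+T = 5, G+C = 18
Tm = 2×5 + 4×18 = 82°C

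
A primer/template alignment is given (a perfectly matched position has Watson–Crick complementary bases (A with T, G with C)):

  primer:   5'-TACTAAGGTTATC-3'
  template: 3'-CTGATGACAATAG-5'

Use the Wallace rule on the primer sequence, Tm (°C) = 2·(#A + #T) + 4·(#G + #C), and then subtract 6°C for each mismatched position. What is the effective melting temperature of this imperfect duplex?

16°C

Primer base counts: A=4, T=5, G=2, C=2 → A+T=9, G+C=4
Perfect-match Tm = 2(9) + 4(4) = 18 + 16 = 34°C
Mismatches (positions where the bases are not complementary): 3 (at positions 1, 6, 7)
Effective Tm = 34 − 3×6 = 34 − 18 = 16°C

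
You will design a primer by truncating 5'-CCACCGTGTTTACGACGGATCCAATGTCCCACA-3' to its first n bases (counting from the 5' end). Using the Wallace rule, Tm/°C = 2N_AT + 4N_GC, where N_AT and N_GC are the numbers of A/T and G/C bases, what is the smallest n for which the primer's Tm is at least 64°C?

n = 21

First 20 bases: CCACCGTGTTTACGACGGAT → Tm = 62°C (< 64°C)
First 21 bases: CCACCGTGTTTACGACGGATC → Tm = 66°C (≥ 64°C)
Since every base adds ≥2°C, Tm only increases with n, so the threshold is first crossed at n = 21.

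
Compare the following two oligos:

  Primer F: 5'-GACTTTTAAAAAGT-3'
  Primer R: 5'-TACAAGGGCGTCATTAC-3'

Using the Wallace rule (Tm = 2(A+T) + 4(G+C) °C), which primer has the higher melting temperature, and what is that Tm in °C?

Primer F: A+T=11, G+C=3 → Tm = 2(11)+4(3) = 34°C
Primer R: A+T=9, G+C=8 → Tm = 2(9)+4(8) = 50°C
34°C vs 50°C → primer R is higher.

Primer R, 50°C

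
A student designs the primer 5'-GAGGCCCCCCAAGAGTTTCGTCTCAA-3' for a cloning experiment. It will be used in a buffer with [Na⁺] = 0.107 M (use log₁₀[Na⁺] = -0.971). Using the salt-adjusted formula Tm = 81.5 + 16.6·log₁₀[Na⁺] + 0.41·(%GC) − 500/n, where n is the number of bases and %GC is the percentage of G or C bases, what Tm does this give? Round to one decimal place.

Length n = 26. G=6, A=6, T=5, C=9
G+C = 15, so %GC = 15/26 × 100 = 57.692%
Salt term: 16.6 × (-0.971) = -16.119
GC term: 0.41 × 57.692 = 23.654; length term: −500/26 = −19.231
Tm = 81.5 + (-16.119) + 23.654 − 19.231 = 69.804 → 69.8°C

69.8°C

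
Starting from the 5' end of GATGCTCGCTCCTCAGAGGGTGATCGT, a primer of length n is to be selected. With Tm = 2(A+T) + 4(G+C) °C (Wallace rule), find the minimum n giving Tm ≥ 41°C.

n = 13

First 12 bases: GATGCTCGCTCC → Tm = 40°C (< 41°C)
First 13 bases: GATGCTCGCTCCT → Tm = 42°C (≥ 41°C)
Each additional base adds 2°C (A/T) or 4°C (G/C), so Tm is non-decreasing in n; n = 13 is the first length to reach 41°C.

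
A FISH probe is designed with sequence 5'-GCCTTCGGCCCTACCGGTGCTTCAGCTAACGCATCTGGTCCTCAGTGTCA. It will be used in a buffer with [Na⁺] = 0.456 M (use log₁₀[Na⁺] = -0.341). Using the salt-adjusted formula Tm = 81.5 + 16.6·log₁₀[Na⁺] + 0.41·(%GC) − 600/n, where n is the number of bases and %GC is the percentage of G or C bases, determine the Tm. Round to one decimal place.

88.4°C

Length n = 50. C=18, A=7, T=13, G=12
G+C = 30, so %GC = 30/50 × 100 = 60%
Salt term: 16.6 × (-0.341) = -5.661
GC term: 0.41 × 60 = 24.6; length term: −600/50 = −12
Tm = 81.5 + (-5.661) + 24.6 − 12 = 88.439 → 88.4°C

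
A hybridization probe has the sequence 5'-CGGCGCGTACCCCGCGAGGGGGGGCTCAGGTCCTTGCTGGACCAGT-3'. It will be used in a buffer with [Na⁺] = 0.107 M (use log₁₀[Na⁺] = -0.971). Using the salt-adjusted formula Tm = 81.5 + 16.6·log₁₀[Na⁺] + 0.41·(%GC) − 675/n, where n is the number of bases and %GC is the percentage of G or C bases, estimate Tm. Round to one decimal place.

Length n = 46. Counting bases: G=19, A=5, T=7, C=15
G+C = 34, so %GC = 34/46 × 100 = 73.913%
Salt term: 16.6 × (-0.971) = -16.119
GC term: 0.41 × 73.913 = 30.304; length term: −675/46 = −14.674
Tm = 81.5 + (-16.119) + 30.304 − 14.674 = 81.011 → 81.0°C

81.0°C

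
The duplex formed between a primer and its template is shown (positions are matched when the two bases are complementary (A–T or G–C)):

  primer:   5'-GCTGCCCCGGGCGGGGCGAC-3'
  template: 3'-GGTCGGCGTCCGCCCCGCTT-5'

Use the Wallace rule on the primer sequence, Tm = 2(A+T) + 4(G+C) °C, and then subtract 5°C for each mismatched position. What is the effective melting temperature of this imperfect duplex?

Primer base counts: A=1, T=1, G=10, C=8 → A+T=2, G+C=18
Perfect-match Tm = 2(2) + 4(18) = 4 + 72 = 76°C
Mismatches (positions where the bases are not complementary): 5 (at positions 1, 3, 7, 9, 20)
Effective Tm = 76 − 5×5 = 76 − 25 = 51°C

51°C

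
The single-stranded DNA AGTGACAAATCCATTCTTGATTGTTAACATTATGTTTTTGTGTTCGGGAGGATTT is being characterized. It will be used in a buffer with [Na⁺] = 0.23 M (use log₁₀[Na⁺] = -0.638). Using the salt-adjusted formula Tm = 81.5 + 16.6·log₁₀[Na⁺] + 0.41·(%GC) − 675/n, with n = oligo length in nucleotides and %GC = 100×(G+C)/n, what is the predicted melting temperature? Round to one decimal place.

Length n = 55. A=13, G=12, C=6, T=24
G+C = 18, so %GC = 18/55 × 100 = 32.727%
Salt term: 16.6 × (-0.638) = -10.591
GC term: 0.41 × 32.727 = 13.418; length term: −675/55 = −12.273
Tm = 81.5 + (-10.591) + 13.418 − 12.273 = 72.054 → 72.1°C

72.1°C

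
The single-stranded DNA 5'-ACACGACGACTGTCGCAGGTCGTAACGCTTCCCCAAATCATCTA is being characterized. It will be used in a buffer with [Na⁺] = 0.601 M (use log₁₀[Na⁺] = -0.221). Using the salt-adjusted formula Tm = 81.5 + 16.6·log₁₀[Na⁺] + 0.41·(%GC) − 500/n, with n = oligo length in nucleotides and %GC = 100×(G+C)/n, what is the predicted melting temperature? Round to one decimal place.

Length n = 44. Base counts: A=12, C=15, T=9, G=8
G+C = 23, so %GC = 23/44 × 100 = 52.273%
Salt term: 16.6 × (-0.221) = -3.669
GC term: 0.41 × 52.273 = 21.432; length term: −500/44 = −11.364
Tm = 81.5 + (-3.669) + 21.432 − 11.364 = 87.899 → 87.9°C

87.9°C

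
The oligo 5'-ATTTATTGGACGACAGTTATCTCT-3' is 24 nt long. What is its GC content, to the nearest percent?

33%

Base counts: T=10, G=4, C=4, A=6
G+C = 4 + 4 = 8 out of 24 bases
%GC = 8/24 × 100 = 33.33% ≈ 33%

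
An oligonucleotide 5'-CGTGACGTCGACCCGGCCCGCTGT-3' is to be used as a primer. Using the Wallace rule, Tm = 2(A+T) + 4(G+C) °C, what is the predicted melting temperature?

Counting bases: T=4, G=8, A=2, C=10
So N_AT = 6 and N_GC = 18.
Tm = 4·18 + 2·6 = 72 + 12 = 84°C

84°C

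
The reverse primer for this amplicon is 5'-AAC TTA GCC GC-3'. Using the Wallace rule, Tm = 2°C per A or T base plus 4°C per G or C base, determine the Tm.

C=4, T=2, A=3, G=2
AT pairs contribute 5, GC pairs contribute 6.
Tm = 2×5 + 4×6 = 34°C

34°C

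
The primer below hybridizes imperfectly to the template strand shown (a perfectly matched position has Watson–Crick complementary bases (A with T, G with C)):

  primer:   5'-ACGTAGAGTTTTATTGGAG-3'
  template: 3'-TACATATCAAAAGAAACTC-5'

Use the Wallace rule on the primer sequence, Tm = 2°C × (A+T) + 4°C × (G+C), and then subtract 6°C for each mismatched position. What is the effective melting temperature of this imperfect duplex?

Primer base counts: A=5, T=7, G=6, C=1 → A+T=12, G+C=7
Perfect-match Tm = 2(12) + 4(7) = 24 + 28 = 52°C
Mismatches (positions where the bases are not complementary): 4 (at positions 2, 6, 13, 16)
Effective Tm = 52 − 4×6 = 52 − 24 = 28°C

28°C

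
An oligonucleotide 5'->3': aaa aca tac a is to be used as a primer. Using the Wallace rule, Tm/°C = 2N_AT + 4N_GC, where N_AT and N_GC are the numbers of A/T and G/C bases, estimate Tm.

Base counts: C=2, T=1, G=0, A=7
A+T = 8, G+C = 2
Tm = 2×8 + 4×2 = 24°C

24°C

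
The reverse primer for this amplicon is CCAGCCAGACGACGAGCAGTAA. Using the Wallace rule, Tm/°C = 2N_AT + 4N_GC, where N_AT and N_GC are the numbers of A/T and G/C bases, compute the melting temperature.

70°C

Scanning the sequence gives G=6, C=7, A=8, T=1.
AT pairs contribute 9, GC pairs contribute 13.
Tm = 2×9 + 4×13 = 70°C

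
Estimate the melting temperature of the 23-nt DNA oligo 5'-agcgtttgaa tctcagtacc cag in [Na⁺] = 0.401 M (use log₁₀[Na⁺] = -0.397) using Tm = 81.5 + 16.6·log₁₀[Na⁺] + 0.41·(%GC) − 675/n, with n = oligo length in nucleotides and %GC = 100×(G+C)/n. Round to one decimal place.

65.2°C

Length n = 23. C=6, G=5, A=6, T=6
G+C = 11, so %GC = 11/23 × 100 = 47.826%
Salt term: 16.6 × (-0.397) = -6.59
GC term: 0.41 × 47.826 = 19.609; length term: −675/23 = −29.348
Tm = 81.5 + (-6.59) + 19.609 − 29.348 = 65.171 → 65.2°C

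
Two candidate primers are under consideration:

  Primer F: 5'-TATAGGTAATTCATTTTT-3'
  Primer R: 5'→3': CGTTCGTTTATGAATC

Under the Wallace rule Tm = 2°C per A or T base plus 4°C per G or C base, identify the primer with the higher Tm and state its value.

Primer R, 44°C

Primer F: A+T=15, G+C=3 → Tm = 2(15)+4(3) = 42°C
Primer R: A+T=10, G+C=6 → Tm = 2(10)+4(6) = 44°C
42°C vs 44°C → primer R is higher.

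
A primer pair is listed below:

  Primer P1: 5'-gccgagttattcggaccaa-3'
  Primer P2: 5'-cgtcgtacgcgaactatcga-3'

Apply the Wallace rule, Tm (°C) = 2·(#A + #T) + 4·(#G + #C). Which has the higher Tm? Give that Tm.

Primer P2, 62°C

Primer P1: A+T=9, G+C=10 → Tm = 2(9)+4(10) = 58°C
Primer P2: A+T=9, G+C=11 → Tm = 2(9)+4(11) = 62°C
58°C vs 62°C → primer P2 is higher.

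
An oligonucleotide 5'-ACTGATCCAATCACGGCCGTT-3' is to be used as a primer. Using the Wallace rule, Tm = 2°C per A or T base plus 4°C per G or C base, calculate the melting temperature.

64°C

Counting bases: C=7, G=4, T=5, A=5
AT pairs contribute 10, GC pairs contribute 11.
Tm = 2×10 + 4×11 = 64°C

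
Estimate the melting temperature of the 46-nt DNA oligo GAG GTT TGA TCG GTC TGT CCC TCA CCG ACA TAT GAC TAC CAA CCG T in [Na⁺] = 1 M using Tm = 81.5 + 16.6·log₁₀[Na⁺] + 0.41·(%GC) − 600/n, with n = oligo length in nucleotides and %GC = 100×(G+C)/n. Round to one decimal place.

Length n = 46. Counting bases: G=10, A=10, C=14, T=12
G+C = 24, so %GC = 24/46 × 100 = 52.174%
Salt term: 16.6 × (0) = 0
GC term: 0.41 × 52.174 = 21.391; length term: −600/46 = −13.043
Tm = 81.5 + (0) + 21.391 − 13.043 = 89.848 → 89.8°C

89.8°C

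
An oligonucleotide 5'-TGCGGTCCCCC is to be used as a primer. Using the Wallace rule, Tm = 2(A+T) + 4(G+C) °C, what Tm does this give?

Base counts: A=0, G=3, C=6, T=2
A+T = 2, G+C = 9
Tm = 4·9 + 2·2 = 36 + 4 = 40°C

40°C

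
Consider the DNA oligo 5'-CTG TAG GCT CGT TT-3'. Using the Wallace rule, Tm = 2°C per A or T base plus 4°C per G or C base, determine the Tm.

Base counts: A=1, C=3, G=4, T=6
AT pairs contribute 7, GC pairs contribute 7.
Tm = 2(7) + 4(7) = 14 + 28 = 42°C

42°C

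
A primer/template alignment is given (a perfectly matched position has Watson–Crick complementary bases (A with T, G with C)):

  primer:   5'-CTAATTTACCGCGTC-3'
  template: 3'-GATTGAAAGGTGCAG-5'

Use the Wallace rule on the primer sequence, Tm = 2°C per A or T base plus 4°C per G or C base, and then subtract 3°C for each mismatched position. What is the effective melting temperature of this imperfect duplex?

35°C

Primer base counts: A=3, T=5, G=2, C=5 → A+T=8, G+C=7
Perfect-match Tm = 2(8) + 4(7) = 16 + 28 = 44°C
Mismatches (positions where the bases are not complementary): 3 (at positions 5, 8, 11)
Effective Tm = 44 − 3×3 = 44 − 9 = 35°C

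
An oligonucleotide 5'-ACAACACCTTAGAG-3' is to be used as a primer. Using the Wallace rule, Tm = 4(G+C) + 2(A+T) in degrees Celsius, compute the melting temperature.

40°C

Counting bases: G=2, A=6, T=2, C=4
AT pairs contribute 8, GC pairs contribute 6.
Tm = 2×8 + 4×6 = 40°C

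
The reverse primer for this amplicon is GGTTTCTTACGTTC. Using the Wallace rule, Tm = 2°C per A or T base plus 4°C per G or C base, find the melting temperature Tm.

G=3, T=7, A=1, C=3
So N_AT = 8 and N_GC = 6.
Tm = 2×8 + 4×6 = 40°C

40°C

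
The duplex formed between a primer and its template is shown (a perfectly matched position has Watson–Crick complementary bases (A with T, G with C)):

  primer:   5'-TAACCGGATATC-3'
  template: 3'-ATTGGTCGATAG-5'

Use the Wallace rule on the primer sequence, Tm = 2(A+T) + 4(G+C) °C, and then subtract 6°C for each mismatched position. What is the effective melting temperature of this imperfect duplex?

Primer base counts: A=4, T=3, G=2, C=3 → A+T=7, G+C=5
Perfect-match Tm = 2(7) + 4(5) = 14 + 20 = 34°C
Mismatches (positions where the bases are not complementary): 2 (at positions 6, 8)
Effective Tm = 34 − 2×6 = 34 − 12 = 22°C

22°C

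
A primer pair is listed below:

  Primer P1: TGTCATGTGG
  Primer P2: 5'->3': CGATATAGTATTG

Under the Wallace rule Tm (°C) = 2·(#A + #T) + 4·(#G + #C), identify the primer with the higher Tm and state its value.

Primer P1: A+T=5, G+C=5 → Tm = 2(5)+4(5) = 30°C
Primer P2: A+T=9, G+C=4 → Tm = 2(9)+4(4) = 34°C
30°C vs 34°C → primer P2 is higher.

Primer P2, 34°C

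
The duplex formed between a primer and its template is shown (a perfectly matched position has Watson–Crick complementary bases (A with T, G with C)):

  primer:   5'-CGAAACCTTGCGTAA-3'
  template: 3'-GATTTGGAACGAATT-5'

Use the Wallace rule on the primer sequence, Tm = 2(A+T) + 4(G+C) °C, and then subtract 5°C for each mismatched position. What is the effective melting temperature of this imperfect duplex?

Primer base counts: A=5, T=3, G=3, C=4 → A+T=8, G+C=7
Perfect-match Tm = 2(8) + 4(7) = 16 + 28 = 44°C
Mismatches (positions where the bases are not complementary): 2 (at positions 2, 12)
Effective Tm = 44 − 2×5 = 44 − 10 = 34°C

34°C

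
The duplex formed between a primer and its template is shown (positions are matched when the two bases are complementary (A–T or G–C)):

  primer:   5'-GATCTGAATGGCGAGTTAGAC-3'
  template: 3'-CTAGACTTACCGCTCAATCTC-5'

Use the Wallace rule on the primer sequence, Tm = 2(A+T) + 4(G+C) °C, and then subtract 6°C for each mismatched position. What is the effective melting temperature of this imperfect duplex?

Primer base counts: A=6, T=5, G=7, C=3 → A+T=11, G+C=10
Perfect-match Tm = 2(11) + 4(10) = 22 + 40 = 62°C
Mismatches (positions where the bases are not complementary): 1 (at position 21)
Effective Tm = 62 − 1×6 = 62 − 6 = 56°C

56°C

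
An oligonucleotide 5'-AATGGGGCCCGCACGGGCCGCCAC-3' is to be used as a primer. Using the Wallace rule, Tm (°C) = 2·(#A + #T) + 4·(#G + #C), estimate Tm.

G=9, T=1, C=10, A=4
AT pairs contribute 5, GC pairs contribute 19.
Tm = 2(5) + 4(19) = 10 + 76 = 86°C

86°C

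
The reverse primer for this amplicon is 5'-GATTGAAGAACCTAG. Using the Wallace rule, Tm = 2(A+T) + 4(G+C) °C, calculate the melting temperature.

Counting bases: G=4, A=6, C=2, T=3
So N_AT = 9 and N_GC = 6.
Tm = 2(9) + 4(6) = 18 + 24 = 42°C

42°C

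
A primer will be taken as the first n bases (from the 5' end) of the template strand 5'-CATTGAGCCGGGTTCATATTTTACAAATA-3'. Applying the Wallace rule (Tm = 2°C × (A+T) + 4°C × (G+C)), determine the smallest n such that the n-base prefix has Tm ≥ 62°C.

First 21 bases: CATTGAGCCGGGTTCATATTT → Tm = 60°C (< 62°C)
First 22 bases: CATTGAGCCGGGTTCATATTTT → Tm = 62°C (≥ 62°C)
Each additional base adds 2°C (A/T) or 4°C (G/C), so Tm is non-decreasing in n; n = 22 is the first length to reach 62°C.

n = 22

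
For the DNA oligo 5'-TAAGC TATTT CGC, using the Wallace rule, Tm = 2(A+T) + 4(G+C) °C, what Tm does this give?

36°C

Counting bases: C=3, A=3, G=2, T=5
So N_AT = 8 and N_GC = 5.
Tm = 2×8 + 4×5 = 36°C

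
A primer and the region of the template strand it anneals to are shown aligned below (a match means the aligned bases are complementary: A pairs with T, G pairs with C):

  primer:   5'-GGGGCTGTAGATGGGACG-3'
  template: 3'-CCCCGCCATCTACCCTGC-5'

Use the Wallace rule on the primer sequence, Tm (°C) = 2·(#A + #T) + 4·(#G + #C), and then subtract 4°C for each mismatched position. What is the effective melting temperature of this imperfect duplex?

56°C

Primer base counts: A=3, T=3, G=10, C=2 → A+T=6, G+C=12
Perfect-match Tm = 2(6) + 4(12) = 12 + 48 = 60°C
Mismatches (positions where the bases are not complementary): 1 (at position 6)
Effective Tm = 60 − 1×4 = 60 − 4 = 56°C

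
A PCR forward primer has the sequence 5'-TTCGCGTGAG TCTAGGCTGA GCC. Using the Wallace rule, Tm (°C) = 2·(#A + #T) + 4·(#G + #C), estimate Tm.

74°C

T=6, C=6, G=8, A=3
AT pairs contribute 9, GC pairs contribute 14.
Tm = 4·14 + 2·9 = 56 + 18 = 74°C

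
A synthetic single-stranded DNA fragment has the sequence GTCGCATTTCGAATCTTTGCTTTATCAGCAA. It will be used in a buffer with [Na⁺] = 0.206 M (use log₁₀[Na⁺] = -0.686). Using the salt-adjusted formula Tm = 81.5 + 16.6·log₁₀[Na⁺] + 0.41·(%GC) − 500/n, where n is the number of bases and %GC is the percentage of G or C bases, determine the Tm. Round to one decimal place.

Length n = 31. Counting bases: T=12, G=5, A=7, C=7
G+C = 12, so %GC = 12/31 × 100 = 38.71%
Salt term: 16.6 × (-0.686) = -11.388
GC term: 0.41 × 38.71 = 15.871; length term: −500/31 = −16.129
Tm = 81.5 + (-11.388) + 15.871 − 16.129 = 69.854 → 69.9°C

69.9°C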